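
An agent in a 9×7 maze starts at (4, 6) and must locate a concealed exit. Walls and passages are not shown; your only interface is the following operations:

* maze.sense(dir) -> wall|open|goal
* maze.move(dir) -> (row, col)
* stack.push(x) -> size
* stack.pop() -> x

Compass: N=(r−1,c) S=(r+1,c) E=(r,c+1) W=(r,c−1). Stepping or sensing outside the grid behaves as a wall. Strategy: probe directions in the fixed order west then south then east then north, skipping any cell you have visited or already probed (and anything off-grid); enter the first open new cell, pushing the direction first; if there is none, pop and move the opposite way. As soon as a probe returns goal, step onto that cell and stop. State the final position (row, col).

Using maze.sense with dir=west, : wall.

Now I run maze.sense with dir=south, yielding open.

I try stack.push with x=south, and get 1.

I use maze.move with dir=south, → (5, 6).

I use maze.sense with dir=west, and observe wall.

Then maze.sense with dir=south, yielding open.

I use stack.push with x=south, : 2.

Now I run maze.move with dir=south, and observe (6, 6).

Using maze.sense with dir=west, giving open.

Next I call stack.push with x=west, and observe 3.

Invoking maze.move with dir=west, and get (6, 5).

I run maze.sense with dir=west, and get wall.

Next I call maze.sense with dir=south, → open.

Then stack.push with x=south, — result: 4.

Invoking maze.move with dir=south, yielding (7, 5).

Calling maze.sense with dir=west, which returns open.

Now I run stack.push with x=west, — result: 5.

I try maze.move with dir=west, and see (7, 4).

Now I run maze.sense with dir=west, — result: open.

I try stack.push with x=west, and see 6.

Using maze.move with dir=west, — result: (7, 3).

I call maze.sense with dir=west, and get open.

Next I call stack.push with x=west, yielding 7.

Using maze.move with dir=west, which returns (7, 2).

Calling maze.sense with dir=west, → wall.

I call maze.sense with dir=south, — result: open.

Now I run stack.push with x=south, and see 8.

Now I run maze.move with dir=south, → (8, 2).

Then maze.sense with dir=west, → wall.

Now I run maze.sense with dir=east, and observe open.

I run stack.push with x=east, yielding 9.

I call maze.move with dir=east, → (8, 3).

I invoke maze.sense with dir=east, : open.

Using stack.push with x=east, and observe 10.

Next I call maze.move with dir=east, which returns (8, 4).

Next I call maze.sense with dir=east, giving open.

Then stack.push with x=east, and get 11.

I run maze.move with dir=east, and see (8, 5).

Next I call maze.sense with dir=east, → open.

Using stack.push with x=east, — result: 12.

Calling maze.move with dir=east, and see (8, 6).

I try maze.sense with dir=north, yielding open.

Next I call stack.push with x=north, giving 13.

I use maze.move with dir=north, — result: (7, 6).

I run stack.pop(), → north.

I use maze.move with dir=south, and observe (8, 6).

I invoke stack.pop(), and observe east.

Now I run maze.move with dir=west, and observe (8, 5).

Next I call stack.pop(), → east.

Then maze.move with dir=west, yielding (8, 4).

I run stack.pop(), → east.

I call maze.move with dir=west, : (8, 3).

Now I run stack.pop, : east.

I use maze.move with dir=west, : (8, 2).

I use stack.pop(), — result: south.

I invoke maze.move with dir=north, and see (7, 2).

Next I call maze.sense with dir=north, and observe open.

Using stack.push with x=north, : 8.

I try maze.move with dir=north, — result: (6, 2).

Invoking maze.sense with dir=west, and see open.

Next I call stack.push with x=west, and get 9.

I call maze.move with dir=west, which returns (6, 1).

I call maze.sense with dir=west, giving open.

Then stack.push with x=west, which returns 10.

Now I run maze.move with dir=west, : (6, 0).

I call maze.sense with dir=south, : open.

Calling stack.push with x=south, → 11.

Invoking maze.move with dir=south, yielding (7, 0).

I try maze.sense with dir=south, which returns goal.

I invoke maze.move with dir=south, and observe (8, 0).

Answer: (8, 0)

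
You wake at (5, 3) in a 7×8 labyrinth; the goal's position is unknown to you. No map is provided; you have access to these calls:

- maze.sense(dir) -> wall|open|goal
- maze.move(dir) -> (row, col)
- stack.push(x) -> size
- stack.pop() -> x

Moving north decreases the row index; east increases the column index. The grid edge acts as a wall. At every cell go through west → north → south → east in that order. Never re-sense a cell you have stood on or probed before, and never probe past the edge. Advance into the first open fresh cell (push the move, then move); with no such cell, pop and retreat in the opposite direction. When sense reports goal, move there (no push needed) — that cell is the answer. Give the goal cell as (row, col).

>> maze.sense(dir→west)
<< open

>> stack.push(x→west)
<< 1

>> maze.move(dir→west)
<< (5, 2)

>> maze.sense(dir→west)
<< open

>> stack.push(x→west)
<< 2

>> maze.move(dir→west)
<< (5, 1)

>> maze.sense(dir→west)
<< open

>> stack.push(x→west)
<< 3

>> maze.move(dir→west)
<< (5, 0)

>> maze.sense(dir→north)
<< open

>> stack.push(x→north)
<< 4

>> maze.move(dir→north)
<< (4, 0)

>> maze.sense(dir→north)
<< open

>> stack.push(x→north)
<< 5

>> maze.move(dir→north)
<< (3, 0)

>> maze.sense(dir→north)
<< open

>> stack.push(x→north)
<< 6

>> maze.move(dir→north)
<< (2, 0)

>> maze.sense(dir→north)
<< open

>> stack.push(x→north)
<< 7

>> maze.move(dir→north)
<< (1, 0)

>> maze.sense(dir→north)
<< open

>> stack.push(x→north)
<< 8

>> maze.move(dir→north)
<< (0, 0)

>> maze.sense(dir→east)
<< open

>> stack.push(x→east)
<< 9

>> maze.move(dir→east)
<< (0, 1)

>> maze.sense(dir→south)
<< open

>> stack.push(x→south)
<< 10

>> maze.move(dir→south)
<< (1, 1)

>> maze.sense(dir→south)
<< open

>> stack.push(x→south)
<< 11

>> maze.move(dir→south)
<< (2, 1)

>> maze.sense(dir→south)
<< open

>> stack.push(x→south)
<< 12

>> maze.move(dir→south)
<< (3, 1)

>> maze.sense(dir→south)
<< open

>> stack.push(x→south)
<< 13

>> maze.move(dir→south)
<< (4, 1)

>> maze.sense(dir→east)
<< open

>> stack.push(x→east)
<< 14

>> maze.move(dir→east)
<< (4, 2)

>> maze.sense(dir→north)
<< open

>> stack.push(x→north)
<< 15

>> maze.move(dir→north)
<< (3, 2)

>> maze.sense(dir→north)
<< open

>> stack.push(x→north)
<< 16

>> maze.move(dir→north)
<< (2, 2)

>> maze.sense(dir→north)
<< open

>> stack.push(x→north)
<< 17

>> maze.move(dir→north)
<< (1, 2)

>> maze.sense(dir→north)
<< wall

>> maze.sense(dir→east)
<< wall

>> stack.pop()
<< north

>> maze.move(dir→south)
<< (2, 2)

>> maze.sense(dir→east)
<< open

>> stack.push(x→east)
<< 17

>> maze.move(dir→east)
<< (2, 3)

>> maze.sense(dir→south)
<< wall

>> maze.sense(dir→east)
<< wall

>> stack.pop()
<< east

>> maze.move(dir→west)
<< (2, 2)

>> stack.pop()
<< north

>> maze.move(dir→south)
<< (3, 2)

>> stack.pop()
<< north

>> maze.move(dir→south)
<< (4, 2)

>> maze.sense(dir→east)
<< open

>> stack.push(x→east)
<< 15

>> maze.move(dir→east)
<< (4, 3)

>> maze.sense(dir→east)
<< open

>> stack.push(x→east)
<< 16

>> maze.move(dir→east)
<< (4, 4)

>> maze.sense(dir→north)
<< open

>> stack.push(x→north)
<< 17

>> maze.move(dir→north)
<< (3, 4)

>> maze.sense(dir→east)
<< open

>> stack.push(x→east)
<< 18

>> maze.move(dir→east)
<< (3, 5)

>> maze.sense(dir→north)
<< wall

>> maze.sense(dir→south)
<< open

>> stack.push(x→south)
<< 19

>> maze.move(dir→south)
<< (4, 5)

>> maze.sense(dir→south)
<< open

>> stack.push(x→south)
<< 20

>> maze.move(dir→south)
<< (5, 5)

>> maze.sense(dir→west)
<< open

>> stack.push(x→west)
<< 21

>> maze.move(dir→west)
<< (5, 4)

>> maze.sense(dir→south)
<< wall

>> stack.pop()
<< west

>> maze.move(dir→east)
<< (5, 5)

>> maze.sense(dir→south)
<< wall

>> maze.sense(dir→east)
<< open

>> stack.push(x→east)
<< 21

>> maze.move(dir→east)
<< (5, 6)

>> maze.sense(dir→north)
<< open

>> stack.push(x→north)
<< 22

>> maze.move(dir→north)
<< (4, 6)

>> maze.sense(dir→north)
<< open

>> stack.push(x→north)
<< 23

>> maze.move(dir→north)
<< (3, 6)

>> maze.sense(dir→north)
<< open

>> stack.push(x→north)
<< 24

>> maze.move(dir→north)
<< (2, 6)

>> maze.sense(dir→north)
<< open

>> stack.push(x→north)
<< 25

>> maze.move(dir→north)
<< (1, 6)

>> maze.sense(dir→west)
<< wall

>> maze.sense(dir→north)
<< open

>> stack.push(x→north)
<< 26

>> maze.move(dir→north)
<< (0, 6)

>> maze.sense(dir→west)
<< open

>> stack.push(x→west)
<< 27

>> maze.move(dir→west)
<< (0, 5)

>> maze.sense(dir→west)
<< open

>> stack.push(x→west)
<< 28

>> maze.move(dir→west)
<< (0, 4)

>> maze.sense(dir→west)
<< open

>> stack.push(x→west)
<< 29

>> maze.move(dir→west)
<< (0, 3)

>> stack.pop()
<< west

>> maze.move(dir→east)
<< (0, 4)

>> maze.sense(dir→south)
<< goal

>> maze.move(dir→south)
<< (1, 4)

Answer: (1, 4)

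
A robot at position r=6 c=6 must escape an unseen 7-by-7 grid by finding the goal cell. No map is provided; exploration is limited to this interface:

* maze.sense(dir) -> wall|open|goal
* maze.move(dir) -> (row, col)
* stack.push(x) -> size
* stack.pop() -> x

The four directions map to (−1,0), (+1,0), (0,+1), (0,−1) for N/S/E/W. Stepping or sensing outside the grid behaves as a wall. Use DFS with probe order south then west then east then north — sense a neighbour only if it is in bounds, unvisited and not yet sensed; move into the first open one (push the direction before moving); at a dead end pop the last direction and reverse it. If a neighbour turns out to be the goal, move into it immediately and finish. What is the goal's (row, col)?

Act: maze.sense[dir='west']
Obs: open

Act: stack.push[x='west']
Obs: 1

Act: maze.move[dir='west']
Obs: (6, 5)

Act: maze.sense[dir='west']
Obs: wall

Act: maze.sense[dir='north']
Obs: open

Act: stack.push[x='north']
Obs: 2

Act: maze.move[dir='north']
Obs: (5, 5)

Act: maze.sense[dir='west']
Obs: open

Act: stack.push[x='west']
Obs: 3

Act: maze.move[dir='west']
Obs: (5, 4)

Act: maze.sense[dir='west']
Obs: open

Act: stack.push[x='west']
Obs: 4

Act: maze.move[dir='west']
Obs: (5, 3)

Act: maze.sense[dir='south']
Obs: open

Act: stack.push[x='south']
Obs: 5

Act: maze.move[dir='south']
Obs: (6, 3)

Act: maze.sense[dir='west']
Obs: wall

Act: stack.pop[]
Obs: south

Act: maze.move[dir='north']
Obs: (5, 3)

Act: maze.sense[dir='west']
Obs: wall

Act: maze.sense[dir='north']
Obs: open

Act: stack.push[x='north']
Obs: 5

Act: maze.move[dir='north']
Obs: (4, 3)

Act: maze.sense[dir='west']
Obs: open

Act: stack.push[x='west']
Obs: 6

Act: maze.move[dir='west']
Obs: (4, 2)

Act: maze.sense[dir='west']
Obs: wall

Act: maze.sense[dir='north']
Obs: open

Act: stack.push[x='north']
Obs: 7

Act: maze.move[dir='north']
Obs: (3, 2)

Act: maze.sense[dir='west']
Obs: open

Act: stack.push[x='west']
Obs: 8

Act: maze.move[dir='west']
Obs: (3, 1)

Act: maze.sense[dir='west']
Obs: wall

Act: maze.sense[dir='north']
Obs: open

Act: stack.push[x='north']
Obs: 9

Act: maze.move[dir='north']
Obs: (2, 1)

Act: maze.sense[dir='west']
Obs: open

Act: stack.push[x='west']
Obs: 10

Act: maze.move[dir='west']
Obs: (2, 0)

Act: maze.sense[dir='north']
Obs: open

Act: stack.push[x='north']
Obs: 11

Act: maze.move[dir='north']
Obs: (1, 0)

Act: maze.sense[dir='east']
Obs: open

Act: stack.push[x='east']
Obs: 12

Act: maze.move[dir='east']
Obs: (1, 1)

Act: maze.sense[dir='east']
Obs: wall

Act: maze.sense[dir='north']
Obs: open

Act: stack.push[x='north']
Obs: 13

Act: maze.move[dir='north']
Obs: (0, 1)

Act: maze.sense[dir='west']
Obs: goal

Act: maze.move[dir='west']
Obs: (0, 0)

Answer: (0, 0)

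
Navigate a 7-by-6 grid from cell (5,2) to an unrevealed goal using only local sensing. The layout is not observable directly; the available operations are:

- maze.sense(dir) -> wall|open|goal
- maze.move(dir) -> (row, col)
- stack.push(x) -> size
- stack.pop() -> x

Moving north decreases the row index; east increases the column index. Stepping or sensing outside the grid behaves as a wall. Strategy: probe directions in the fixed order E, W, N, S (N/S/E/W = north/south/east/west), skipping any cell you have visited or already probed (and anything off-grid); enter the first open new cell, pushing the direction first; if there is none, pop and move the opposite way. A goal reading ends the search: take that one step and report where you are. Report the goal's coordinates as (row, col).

I call maze.sense with east, and observe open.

I try stack.push with east, which returns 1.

Next I call maze.move with east, yielding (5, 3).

Calling maze.sense with east, yielding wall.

Next I call maze.sense with north, : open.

Then stack.push with north, — result: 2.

I call maze.move with north, and observe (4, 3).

Now I run maze.sense with east, and see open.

I run stack.push with east, yielding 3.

I call maze.move with east, and see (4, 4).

Invoking maze.sense with east, and observe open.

Calling stack.push with east, and observe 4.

Now I run maze.move with east, giving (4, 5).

Then maze.sense with north, which returns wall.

Now I run maze.sense with south, and observe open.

Invoking stack.push with south, giving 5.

I run maze.move with south, which returns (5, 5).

Next I call maze.sense with south, — result: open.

I call stack.push with south, → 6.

Now I run maze.move with south, and see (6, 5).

I invoke maze.sense with west, — result: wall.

I call stack.pop, and see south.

Then maze.move with north, and see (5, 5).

Then stack.pop(), yielding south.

I run maze.move with north, giving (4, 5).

I use stack.pop, → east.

Next I call maze.move with west, and observe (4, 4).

Then maze.sense with north, — result: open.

Using stack.push with north, and see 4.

Using maze.move with north, → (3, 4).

Now I run maze.sense with west, and get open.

Now I run stack.push with west, giving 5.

Now I run maze.move with west, yielding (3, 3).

I run maze.sense with west, giving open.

Calling stack.push with west, which returns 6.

Invoking maze.move with west, and get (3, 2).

I invoke maze.sense with west, which returns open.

Using stack.push with west, which returns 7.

I call maze.move with west, : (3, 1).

Then maze.sense with west, : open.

Calling stack.push with west, → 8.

Calling maze.move with west, and get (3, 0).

I run maze.sense with north, which returns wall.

I invoke maze.sense with south, and see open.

I run stack.push with south, — result: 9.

Invoking maze.move with south, and get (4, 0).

Using maze.sense with east, → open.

Next I call stack.push with east, — result: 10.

Calling maze.move with east, and get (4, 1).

I invoke maze.sense with east, giving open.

Now I run stack.push with east, giving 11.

Then maze.move with east, — result: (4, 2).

I invoke stack.pop, and see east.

Invoking maze.move with west, → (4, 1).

I try maze.sense with south, and observe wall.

Now I run stack.pop, and get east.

Now I run maze.move with west, → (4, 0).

Calling maze.sense with south, — result: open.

Invoking stack.push with south, yielding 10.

I run maze.move with south, and get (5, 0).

Using maze.sense with south, — result: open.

I invoke stack.push with south, and get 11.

Then maze.move with south, — result: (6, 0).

I call maze.sense with east, : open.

I run stack.push with east, and see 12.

I use maze.move with east, and see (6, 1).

Invoking maze.sense with east, and observe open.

Next I call stack.push with east, and get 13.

I invoke maze.move with east, and see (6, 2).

I try maze.sense with east, giving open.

I try stack.push with east, and get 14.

I call maze.move with east, — result: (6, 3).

I invoke stack.pop, : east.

I try maze.move with west, → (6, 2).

I run stack.pop(), and observe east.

I invoke maze.move with west, — result: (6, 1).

I use stack.pop(), yielding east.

Now I run maze.move with west, and see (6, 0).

Invoking stack.pop(), → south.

I invoke maze.move with north, → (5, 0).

Calling stack.pop(), giving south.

I invoke maze.move with north, and get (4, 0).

I call stack.pop(), and get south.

Using maze.move with north, — result: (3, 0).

Now I run stack.pop, and get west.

Calling maze.move with east, → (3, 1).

Calling maze.sense with north, — result: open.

Next I call stack.push with north, and observe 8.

Calling maze.move with north, and get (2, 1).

Invoking maze.sense with east, which returns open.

I run stack.push with east, → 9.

Now I run maze.move with east, giving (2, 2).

Now I run maze.sense with east, yielding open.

Calling stack.push with east, and get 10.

I invoke maze.move with east, giving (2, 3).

Using maze.sense with east, → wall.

Using maze.sense with north, and see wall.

Invoking stack.pop, yielding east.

Then maze.move with west, yielding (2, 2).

I call maze.sense with north, — result: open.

I run stack.push with north, → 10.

Then maze.move with north, which returns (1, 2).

Now I run maze.sense with west, : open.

I invoke stack.push with west, yielding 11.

I use maze.move with west, and see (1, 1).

I call maze.sense with west, yielding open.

Invoking stack.push with west, which returns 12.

Next I call maze.move with west, : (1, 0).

I run maze.sense with north, and observe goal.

I invoke maze.move with north, — result: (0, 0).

Answer: (0, 0)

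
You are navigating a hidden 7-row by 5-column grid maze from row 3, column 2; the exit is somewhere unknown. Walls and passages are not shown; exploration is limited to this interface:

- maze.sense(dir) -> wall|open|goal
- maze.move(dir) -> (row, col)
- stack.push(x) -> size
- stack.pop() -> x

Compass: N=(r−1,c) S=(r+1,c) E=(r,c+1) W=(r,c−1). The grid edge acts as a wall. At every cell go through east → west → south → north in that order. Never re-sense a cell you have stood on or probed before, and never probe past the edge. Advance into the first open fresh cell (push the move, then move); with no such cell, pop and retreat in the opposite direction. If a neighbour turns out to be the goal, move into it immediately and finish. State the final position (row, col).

# maze.sense(east) -> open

# stack.push(east) -> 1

# maze.move(east) -> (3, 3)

# maze.sense(east) -> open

# stack.push(east) -> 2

# maze.move(east) -> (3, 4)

# maze.sense(south) -> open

# stack.push(south) -> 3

# maze.move(south) -> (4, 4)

# maze.sense(west) -> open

# stack.push(west) -> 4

# maze.move(west) -> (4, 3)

# maze.sense(west) -> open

# stack.push(west) -> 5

# maze.move(west) -> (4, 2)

# maze.sense(west) -> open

# stack.push(west) -> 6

# maze.move(west) -> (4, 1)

# maze.sense(west) -> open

# stack.push(west) -> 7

# maze.move(west) -> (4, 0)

# maze.sense(south) -> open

# stack.push(south) -> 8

# maze.move(south) -> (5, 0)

# maze.sense(east) -> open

# stack.push(east) -> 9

# maze.move(east) -> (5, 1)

# maze.sense(east) -> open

# stack.push(east) -> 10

# maze.move(east) -> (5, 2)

# maze.sense(east) -> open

# stack.push(east) -> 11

# maze.move(east) -> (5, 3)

# maze.sense(east) -> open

# stack.push(east) -> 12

# maze.move(east) -> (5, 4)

# maze.sense(south) -> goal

# maze.move(south) -> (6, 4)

Answer: (6, 4)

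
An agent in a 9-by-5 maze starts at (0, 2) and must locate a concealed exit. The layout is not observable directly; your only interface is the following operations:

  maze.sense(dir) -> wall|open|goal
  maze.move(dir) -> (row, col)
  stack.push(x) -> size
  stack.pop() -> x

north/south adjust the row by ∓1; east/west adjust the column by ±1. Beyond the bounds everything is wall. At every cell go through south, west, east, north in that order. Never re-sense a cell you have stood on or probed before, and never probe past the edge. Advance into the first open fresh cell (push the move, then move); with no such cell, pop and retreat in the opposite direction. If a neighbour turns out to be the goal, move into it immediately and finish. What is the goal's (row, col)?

I use maze.sense with dir=south, and observe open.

Now I run stack.push with x=south, → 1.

I try maze.move with dir=south, and see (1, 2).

I invoke maze.sense with dir=south, which returns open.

Next I call stack.push with x=south, yielding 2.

Next I call maze.move with dir=south, yielding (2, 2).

Then maze.sense with dir=south, which returns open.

I use stack.push with x=south, → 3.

I try maze.move with dir=south, giving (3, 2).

Then maze.sense with dir=south, and get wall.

Calling maze.sense with dir=west, giving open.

I call stack.push with x=west, which returns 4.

I invoke maze.move with dir=west, : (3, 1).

Invoking maze.sense with dir=south, — result: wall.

Calling maze.sense with dir=west, → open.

Now I run stack.push with x=west, giving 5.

Using maze.move with dir=west, and observe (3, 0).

Now I run maze.sense with dir=south, : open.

Calling stack.push with x=south, giving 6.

I call maze.move with dir=south, and get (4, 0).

I run maze.sense with dir=south, and get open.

Calling stack.push with x=south, which returns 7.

Using maze.move with dir=south, giving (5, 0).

Now I run maze.sense with dir=south, → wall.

I invoke maze.sense with dir=east, and get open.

I use stack.push with x=east, and get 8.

Next I call maze.move with dir=east, : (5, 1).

I call maze.sense with dir=south, and see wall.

Using maze.sense with dir=east, and observe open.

Using stack.push with x=east, → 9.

Then maze.move with dir=east, which returns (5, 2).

I invoke maze.sense with dir=south, yielding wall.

I try maze.sense with dir=east, giving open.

Calling stack.push with x=east, — result: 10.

I invoke maze.move with dir=east, → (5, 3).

I use maze.sense with dir=south, and get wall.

I invoke maze.sense with dir=east, : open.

I run stack.push with x=east, : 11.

Using maze.move with dir=east, and see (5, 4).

I run maze.sense with dir=south, giving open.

Next I call stack.push with x=south, and see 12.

Now I run maze.move with dir=south, yielding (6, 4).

I run maze.sense with dir=south, and observe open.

I invoke stack.push with x=south, and observe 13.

I try maze.move with dir=south, — result: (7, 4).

Calling maze.sense with dir=south, and see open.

I try stack.push with x=south, and observe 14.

I try maze.move with dir=south, and observe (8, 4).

Next I call maze.sense with dir=west, and see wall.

Calling stack.pop, and get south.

Invoking maze.move with dir=north, and observe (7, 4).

Now I run maze.sense with dir=west, yielding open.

I invoke stack.push with x=west, giving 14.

Invoking maze.move with dir=west, : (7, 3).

I use maze.sense with dir=west, → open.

I run stack.push with x=west, giving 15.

Now I run maze.move with dir=west, and see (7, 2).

Next I call maze.sense with dir=south, and observe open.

Then stack.push with x=south, — result: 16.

Next I call maze.move with dir=south, and get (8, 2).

Calling maze.sense with dir=west, which returns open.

Now I run stack.push with x=west, — result: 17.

I call maze.move with dir=west, and observe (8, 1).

I run maze.sense with dir=west, and see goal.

I invoke maze.move with dir=west, : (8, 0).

Answer: (8, 0)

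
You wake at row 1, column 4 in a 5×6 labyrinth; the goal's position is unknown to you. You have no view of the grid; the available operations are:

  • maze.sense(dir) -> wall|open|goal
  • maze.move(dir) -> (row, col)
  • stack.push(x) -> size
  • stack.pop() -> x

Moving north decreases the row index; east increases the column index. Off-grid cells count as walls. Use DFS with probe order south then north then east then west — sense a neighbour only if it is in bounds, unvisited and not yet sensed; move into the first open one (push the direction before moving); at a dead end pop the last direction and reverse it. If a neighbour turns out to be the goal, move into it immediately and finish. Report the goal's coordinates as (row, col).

% sense dir→south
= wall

% sense dir→north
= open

% push x→north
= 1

% move dir→north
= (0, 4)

% sense dir→east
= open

% push x→east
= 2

% move dir→east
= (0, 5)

% sense dir→south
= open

% push x→south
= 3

% move dir→south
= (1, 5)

% sense dir→south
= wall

% pop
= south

% move dir→north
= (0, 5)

% pop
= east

% move dir→west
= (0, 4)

% sense dir→west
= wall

% pop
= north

% move dir→south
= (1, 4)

% sense dir→west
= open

% push x→west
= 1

% move dir→west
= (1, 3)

% sense dir→south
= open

% push x→south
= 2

% move dir→south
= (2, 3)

% sense dir→south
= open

% push x→south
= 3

% move dir→south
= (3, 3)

% sense dir→south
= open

% push x→south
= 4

% move dir→south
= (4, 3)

% sense dir→east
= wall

% sense dir→west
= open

% push x→west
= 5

% move dir→west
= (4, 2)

% sense dir→north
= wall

% sense dir→west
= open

% push x→west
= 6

% move dir→west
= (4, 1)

% sense dir→north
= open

% push x→north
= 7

% move dir→north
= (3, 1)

% sense dir→north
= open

% push x→north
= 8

% move dir→north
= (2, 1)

% sense dir→north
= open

% push x→north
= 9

% move dir→north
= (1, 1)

% sense dir→north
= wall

% sense dir→east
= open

% push x→east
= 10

% move dir→east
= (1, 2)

% sense dir→south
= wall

% sense dir→north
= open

% push x→north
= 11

% move dir→north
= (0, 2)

% pop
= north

% move dir→south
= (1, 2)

% pop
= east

% move dir→west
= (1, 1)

% sense dir→west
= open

% push x→west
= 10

% move dir→west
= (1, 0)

% sense dir→south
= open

% push x→south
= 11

% move dir→south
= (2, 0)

% sense dir→south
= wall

% pop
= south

% move dir→north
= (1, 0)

% sense dir→north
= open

% push x→north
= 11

% move dir→north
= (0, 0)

% pop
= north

% move dir→south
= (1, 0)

% pop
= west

% move dir→east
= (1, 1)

% pop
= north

% move dir→south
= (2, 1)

% pop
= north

% move dir→south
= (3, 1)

% pop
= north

% move dir→south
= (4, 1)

% sense dir→west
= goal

% move dir→west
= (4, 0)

Answer: (4, 0)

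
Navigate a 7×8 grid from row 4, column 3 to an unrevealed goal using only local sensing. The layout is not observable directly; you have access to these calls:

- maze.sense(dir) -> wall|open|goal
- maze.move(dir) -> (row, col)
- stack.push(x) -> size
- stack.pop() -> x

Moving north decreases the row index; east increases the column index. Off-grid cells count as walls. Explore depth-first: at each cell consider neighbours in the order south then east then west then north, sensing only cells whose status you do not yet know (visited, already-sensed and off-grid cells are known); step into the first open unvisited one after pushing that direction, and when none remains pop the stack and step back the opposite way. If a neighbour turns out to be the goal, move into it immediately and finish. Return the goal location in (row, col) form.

Action: sense[dir: south]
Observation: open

Action: push[x: south]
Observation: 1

Action: move[dir: south]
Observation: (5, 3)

Action: sense[dir: south]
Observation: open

Action: push[x: south]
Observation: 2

Action: move[dir: south]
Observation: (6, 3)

Action: sense[dir: east]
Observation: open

Action: push[x: east]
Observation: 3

Action: move[dir: east]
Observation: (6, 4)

Action: sense[dir: east]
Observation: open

Action: push[x: east]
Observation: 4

Action: move[dir: east]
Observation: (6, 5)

Action: sense[dir: east]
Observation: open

Action: push[x: east]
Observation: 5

Action: move[dir: east]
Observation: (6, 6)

Action: sense[dir: east]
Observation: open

Action: push[x: east]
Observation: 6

Action: move[dir: east]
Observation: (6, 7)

Action: sense[dir: north]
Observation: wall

Action: pop[]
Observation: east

Action: move[dir: west]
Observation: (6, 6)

Action: sense[dir: north]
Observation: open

Action: push[x: north]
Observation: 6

Action: move[dir: north]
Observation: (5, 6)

Action: sense[dir: west]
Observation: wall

Action: sense[dir: north]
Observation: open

Action: push[x: north]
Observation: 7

Action: move[dir: north]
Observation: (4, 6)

Action: sense[dir: east]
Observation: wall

Action: sense[dir: west]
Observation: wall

Action: sense[dir: north]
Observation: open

Action: push[x: north]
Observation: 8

Action: move[dir: north]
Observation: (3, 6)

Action: sense[dir: east]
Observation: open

Action: push[x: east]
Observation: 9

Action: move[dir: east]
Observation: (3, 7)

Action: sense[dir: north]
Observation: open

Action: push[x: north]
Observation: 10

Action: move[dir: north]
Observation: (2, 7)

Action: sense[dir: west]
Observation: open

Action: push[x: west]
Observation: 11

Action: move[dir: west]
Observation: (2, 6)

Action: sense[dir: west]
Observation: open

Action: push[x: west]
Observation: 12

Action: move[dir: west]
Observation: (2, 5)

Action: sense[dir: south]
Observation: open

Action: push[x: south]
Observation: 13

Action: move[dir: south]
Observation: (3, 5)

Action: sense[dir: west]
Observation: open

Action: push[x: west]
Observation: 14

Action: move[dir: west]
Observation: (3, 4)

Action: sense[dir: south]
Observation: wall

Action: sense[dir: west]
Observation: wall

Action: sense[dir: north]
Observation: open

Action: push[x: north]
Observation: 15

Action: move[dir: north]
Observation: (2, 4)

Action: sense[dir: west]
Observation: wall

Action: sense[dir: north]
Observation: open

Action: push[x: north]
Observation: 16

Action: move[dir: north]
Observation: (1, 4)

Action: sense[dir: east]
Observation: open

Action: push[x: east]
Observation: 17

Action: move[dir: east]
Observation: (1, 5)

Action: sense[dir: east]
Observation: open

Action: push[x: east]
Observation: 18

Action: move[dir: east]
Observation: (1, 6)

Action: sense[dir: east]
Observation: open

Action: push[x: east]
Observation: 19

Action: move[dir: east]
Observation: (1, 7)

Action: sense[dir: north]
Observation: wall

Action: pop[]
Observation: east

Action: move[dir: west]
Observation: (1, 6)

Action: sense[dir: north]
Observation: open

Action: push[x: north]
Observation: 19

Action: move[dir: north]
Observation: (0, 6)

Action: sense[dir: west]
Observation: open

Action: push[x: west]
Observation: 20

Action: move[dir: west]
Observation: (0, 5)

Action: sense[dir: west]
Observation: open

Action: push[x: west]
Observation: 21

Action: move[dir: west]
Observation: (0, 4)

Action: sense[dir: west]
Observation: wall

Action: pop[]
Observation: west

Action: move[dir: east]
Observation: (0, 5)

Action: pop[]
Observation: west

Action: move[dir: east]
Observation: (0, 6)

Action: pop[]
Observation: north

Action: move[dir: south]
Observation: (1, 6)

Action: pop[]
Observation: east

Action: move[dir: west]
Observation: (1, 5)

Action: pop[]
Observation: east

Action: move[dir: west]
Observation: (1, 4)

Action: sense[dir: west]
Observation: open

Action: push[x: west]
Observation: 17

Action: move[dir: west]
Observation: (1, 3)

Action: sense[dir: west]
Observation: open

Action: push[x: west]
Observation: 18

Action: move[dir: west]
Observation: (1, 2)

Action: sense[dir: south]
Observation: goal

Action: move[dir: south]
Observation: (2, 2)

Answer: (2, 2)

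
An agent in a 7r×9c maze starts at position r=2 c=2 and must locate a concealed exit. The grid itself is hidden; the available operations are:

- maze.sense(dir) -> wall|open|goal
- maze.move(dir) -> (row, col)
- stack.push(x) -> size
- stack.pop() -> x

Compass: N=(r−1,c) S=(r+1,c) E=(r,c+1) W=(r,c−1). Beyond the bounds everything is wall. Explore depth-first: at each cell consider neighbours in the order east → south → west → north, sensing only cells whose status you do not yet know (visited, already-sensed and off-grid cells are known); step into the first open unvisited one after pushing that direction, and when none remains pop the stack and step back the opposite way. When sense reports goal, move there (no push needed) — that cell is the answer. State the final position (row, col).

Act: sense[dir→east]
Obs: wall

Act: sense[dir→south]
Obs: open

Act: push[x→south]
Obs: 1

Act: move[dir→south]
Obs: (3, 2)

Act: sense[dir→east]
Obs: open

Act: push[x→east]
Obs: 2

Act: move[dir→east]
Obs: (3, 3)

Act: sense[dir→east]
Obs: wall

Act: sense[dir→south]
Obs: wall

Act: pop[]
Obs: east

Act: move[dir→west]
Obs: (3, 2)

Act: sense[dir→south]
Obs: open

Act: push[x→south]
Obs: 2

Act: move[dir→south]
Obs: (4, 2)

Act: sense[dir→south]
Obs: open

Act: push[x→south]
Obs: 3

Act: move[dir→south]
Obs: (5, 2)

Act: sense[dir→east]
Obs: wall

Act: sense[dir→south]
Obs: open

Act: push[x→south]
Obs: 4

Act: move[dir→south]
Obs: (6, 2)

Act: sense[dir→east]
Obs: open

Act: push[x→east]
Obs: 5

Act: move[dir→east]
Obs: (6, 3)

Act: sense[dir→east]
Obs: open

Act: push[x→east]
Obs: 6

Act: move[dir→east]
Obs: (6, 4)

Act: sense[dir→east]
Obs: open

Act: push[x→east]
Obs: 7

Act: move[dir→east]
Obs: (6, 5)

Act: sense[dir→east]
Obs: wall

Act: sense[dir→north]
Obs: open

Act: push[x→north]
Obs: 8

Act: move[dir→north]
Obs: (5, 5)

Act: sense[dir→east]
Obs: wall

Act: sense[dir→west]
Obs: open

Act: push[x→west]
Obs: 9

Act: move[dir→west]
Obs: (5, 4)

Act: sense[dir→north]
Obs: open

Act: push[x→north]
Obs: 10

Act: move[dir→north]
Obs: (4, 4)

Act: sense[dir→east]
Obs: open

Act: push[x→east]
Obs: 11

Act: move[dir→east]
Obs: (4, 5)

Act: sense[dir→east]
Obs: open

Act: push[x→east]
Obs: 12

Act: move[dir→east]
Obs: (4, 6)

Act: sense[dir→east]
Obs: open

Act: push[x→east]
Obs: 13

Act: move[dir→east]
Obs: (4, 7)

Act: sense[dir→east]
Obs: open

Act: push[x→east]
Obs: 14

Act: move[dir→east]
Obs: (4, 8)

Act: sense[dir→south]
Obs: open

Act: push[x→south]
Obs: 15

Act: move[dir→south]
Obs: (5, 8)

Act: sense[dir→south]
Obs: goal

Act: move[dir→south]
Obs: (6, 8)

Answer: (6, 8)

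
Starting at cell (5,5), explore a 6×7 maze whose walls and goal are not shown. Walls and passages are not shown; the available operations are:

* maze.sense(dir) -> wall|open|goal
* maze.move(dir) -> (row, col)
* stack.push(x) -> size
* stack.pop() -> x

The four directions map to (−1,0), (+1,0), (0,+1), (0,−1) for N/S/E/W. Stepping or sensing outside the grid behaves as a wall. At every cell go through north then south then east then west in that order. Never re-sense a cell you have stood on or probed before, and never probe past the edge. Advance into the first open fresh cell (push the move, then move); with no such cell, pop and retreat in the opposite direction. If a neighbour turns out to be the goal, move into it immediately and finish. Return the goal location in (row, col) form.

I call sense passing dir=north, giving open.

I call push passing x=north, and observe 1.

Using move passing dir=north, → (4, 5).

I run sense passing dir=north, → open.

Using push passing x=north, and see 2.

I use move passing dir=north, giving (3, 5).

Next I call sense passing dir=north, : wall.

Using sense passing dir=east, and get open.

I try push passing x=east, and get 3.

Then move passing dir=east, — result: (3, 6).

Invoking sense passing dir=north, — result: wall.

Then sense passing dir=south, and see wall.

I run pop(), which returns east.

Calling move passing dir=west, which returns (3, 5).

Using sense passing dir=west, yielding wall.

Then pop, and get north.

Now I run move passing dir=south, and get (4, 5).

I call sense passing dir=west, yielding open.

I call push passing x=west, : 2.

Invoking move passing dir=west, : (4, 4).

Next I call sense passing dir=south, : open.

Now I run push passing x=south, yielding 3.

Then move passing dir=south, — result: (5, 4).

I run sense passing dir=west, yielding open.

Calling push passing x=west, : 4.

I run move passing dir=west, — result: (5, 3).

Then sense passing dir=north, — result: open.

Using push passing x=north, — result: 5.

Using move passing dir=north, and see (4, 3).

Then sense passing dir=north, — result: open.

Then push passing x=north, : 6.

I use move passing dir=north, giving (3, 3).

Next I call sense passing dir=north, — result: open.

I call push passing x=north, yielding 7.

I call move passing dir=north, yielding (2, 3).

I run sense passing dir=north, and see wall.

I try sense passing dir=east, → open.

I call push passing x=east, giving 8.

Calling move passing dir=east, which returns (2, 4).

I run sense passing dir=north, — result: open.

Now I run push passing x=north, — result: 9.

I try move passing dir=north, and observe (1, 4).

Next I call sense passing dir=north, → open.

Next I call push passing x=north, yielding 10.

I call move passing dir=north, and see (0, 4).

Now I run sense passing dir=east, — result: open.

I try push passing x=east, and observe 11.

I run move passing dir=east, yielding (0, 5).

I call sense passing dir=south, giving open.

I call push passing x=south, : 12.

Invoking move passing dir=south, and see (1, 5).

Now I run sense passing dir=east, : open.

Next I call push passing x=east, giving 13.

I run move passing dir=east, giving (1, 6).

I run sense passing dir=north, — result: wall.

Calling pop, and see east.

I invoke move passing dir=west, : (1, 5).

Next I call pop, giving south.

I use move passing dir=north, giving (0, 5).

I try pop, : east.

Calling move passing dir=west, and get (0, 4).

I run sense passing dir=west, yielding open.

I run push passing x=west, and observe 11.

Using move passing dir=west, which returns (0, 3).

Calling sense passing dir=west, giving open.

I call push passing x=west, — result: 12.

I call move passing dir=west, giving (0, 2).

Now I run sense passing dir=south, : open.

I run push passing x=south, and observe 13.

I use move passing dir=south, and observe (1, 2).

Calling sense passing dir=south, and observe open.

I use push passing x=south, : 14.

Invoking move passing dir=south, → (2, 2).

Then sense passing dir=south, and see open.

I try push passing x=south, → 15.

Next I call move passing dir=south, → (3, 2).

Invoking sense passing dir=south, — result: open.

Invoking push passing x=south, : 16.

I use move passing dir=south, and get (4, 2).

Then sense passing dir=south, giving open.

Calling push passing x=south, giving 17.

I run move passing dir=south, and observe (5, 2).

Invoking sense passing dir=west, yielding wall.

Calling pop, and get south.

Then move passing dir=north, and observe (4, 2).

I invoke sense passing dir=west, which returns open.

Now I run push passing x=west, yielding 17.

Next I call move passing dir=west, and see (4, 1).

I call sense passing dir=north, and get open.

Using push passing x=north, : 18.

I try move passing dir=north, — result: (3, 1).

I try sense passing dir=north, : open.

Using push passing x=north, and get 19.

Then move passing dir=north, : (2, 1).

Now I run sense passing dir=north, : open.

Now I run push passing x=north, yielding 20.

Invoking move passing dir=north, : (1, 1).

I call sense passing dir=north, and see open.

Calling push passing x=north, and observe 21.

I use move passing dir=north, → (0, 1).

Now I run sense passing dir=west, : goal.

I invoke move passing dir=west, and get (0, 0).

Answer: (0, 0)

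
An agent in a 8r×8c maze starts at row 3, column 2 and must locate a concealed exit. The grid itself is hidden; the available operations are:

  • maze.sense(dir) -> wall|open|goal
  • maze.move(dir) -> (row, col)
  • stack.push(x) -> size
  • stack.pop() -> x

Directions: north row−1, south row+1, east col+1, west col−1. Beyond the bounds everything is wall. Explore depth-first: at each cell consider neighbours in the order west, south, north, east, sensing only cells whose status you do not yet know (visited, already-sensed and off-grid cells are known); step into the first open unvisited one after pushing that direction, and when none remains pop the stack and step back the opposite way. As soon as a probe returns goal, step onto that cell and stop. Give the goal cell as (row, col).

Act: maze.sense[dir: west]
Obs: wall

Act: maze.sense[dir: south]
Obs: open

Act: stack.push[x: south]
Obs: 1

Act: maze.move[dir: south]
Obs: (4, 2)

Act: maze.sense[dir: west]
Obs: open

Act: stack.push[x: west]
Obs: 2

Act: maze.move[dir: west]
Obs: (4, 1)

Act: maze.sense[dir: west]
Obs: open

Act: stack.push[x: west]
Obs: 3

Act: maze.move[dir: west]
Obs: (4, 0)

Act: maze.sense[dir: south]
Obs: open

Act: stack.push[x: south]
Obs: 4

Act: maze.move[dir: south]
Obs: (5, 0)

Act: maze.sense[dir: south]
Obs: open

Act: stack.push[x: south]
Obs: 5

Act: maze.move[dir: south]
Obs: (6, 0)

Act: maze.sense[dir: south]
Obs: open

Act: stack.push[x: south]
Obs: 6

Act: maze.move[dir: south]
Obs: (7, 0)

Act: maze.sense[dir: east]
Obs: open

Act: stack.push[x: east]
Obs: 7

Act: maze.move[dir: east]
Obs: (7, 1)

Act: maze.sense[dir: north]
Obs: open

Act: stack.push[x: north]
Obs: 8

Act: maze.move[dir: north]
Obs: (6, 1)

Act: maze.sense[dir: north]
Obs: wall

Act: maze.sense[dir: east]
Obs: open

Act: stack.push[x: east]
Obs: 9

Act: maze.move[dir: east]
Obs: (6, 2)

Act: maze.sense[dir: south]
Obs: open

Act: stack.push[x: south]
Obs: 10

Act: maze.move[dir: south]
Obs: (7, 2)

Act: maze.sense[dir: east]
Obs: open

Act: stack.push[x: east]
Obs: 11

Act: maze.move[dir: east]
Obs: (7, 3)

Act: maze.sense[dir: north]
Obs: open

Act: stack.push[x: north]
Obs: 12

Act: maze.move[dir: north]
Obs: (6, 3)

Act: maze.sense[dir: north]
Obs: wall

Act: maze.sense[dir: east]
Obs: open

Act: stack.push[x: east]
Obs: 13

Act: maze.move[dir: east]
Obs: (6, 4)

Act: maze.sense[dir: south]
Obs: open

Act: stack.push[x: south]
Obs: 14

Act: maze.move[dir: south]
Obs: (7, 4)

Act: maze.sense[dir: east]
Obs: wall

Act: stack.pop[]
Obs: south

Act: maze.move[dir: north]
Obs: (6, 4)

Act: maze.sense[dir: north]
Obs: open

Act: stack.push[x: north]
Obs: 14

Act: maze.move[dir: north]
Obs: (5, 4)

Act: maze.sense[dir: north]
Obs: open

Act: stack.push[x: north]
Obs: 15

Act: maze.move[dir: north]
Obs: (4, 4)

Act: maze.sense[dir: west]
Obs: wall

Act: maze.sense[dir: north]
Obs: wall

Act: maze.sense[dir: east]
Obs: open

Act: stack.push[x: east]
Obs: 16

Act: maze.move[dir: east]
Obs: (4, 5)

Act: maze.sense[dir: south]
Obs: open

Act: stack.push[x: south]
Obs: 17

Act: maze.move[dir: south]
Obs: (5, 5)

Act: maze.sense[dir: south]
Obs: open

Act: stack.push[x: south]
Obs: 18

Act: maze.move[dir: south]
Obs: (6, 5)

Act: maze.sense[dir: east]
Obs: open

Act: stack.push[x: east]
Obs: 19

Act: maze.move[dir: east]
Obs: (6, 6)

Act: maze.sense[dir: south]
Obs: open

Act: stack.push[x: south]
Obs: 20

Act: maze.move[dir: south]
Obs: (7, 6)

Act: maze.sense[dir: east]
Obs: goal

Act: maze.move[dir: east]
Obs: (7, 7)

Answer: (7, 7)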